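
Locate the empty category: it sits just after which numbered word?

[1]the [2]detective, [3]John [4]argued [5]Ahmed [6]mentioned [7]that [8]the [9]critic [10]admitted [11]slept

10

The displaced element is "the detective" (word 2).
It is linked across 3 clause boundaries (Ø → that → Ø).
It functions as the subject of "slept", so the gap sits immediately after word 10 ("admitted").
Base order: John argued Ahmed mentioned that the critic admitted the detective slept.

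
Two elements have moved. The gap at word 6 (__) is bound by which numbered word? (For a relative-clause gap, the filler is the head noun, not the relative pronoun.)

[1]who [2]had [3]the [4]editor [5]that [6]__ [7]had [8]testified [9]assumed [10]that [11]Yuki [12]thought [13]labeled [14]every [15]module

The marked gap is inside the relative clause, the subject of "testified".
Its filler is the head noun "editor" (via "that"), at word 4.
(The other dependency links word 1 to a gap after word 12.)

4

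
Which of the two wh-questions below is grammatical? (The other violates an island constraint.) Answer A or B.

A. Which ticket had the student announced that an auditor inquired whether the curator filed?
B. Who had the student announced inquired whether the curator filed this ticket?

In A, the wh-phrase is extracted from inside a wh-island (introduced by "whether"), which blocks movement.
In B, the extraction path crosses only that-complement boundaries, which are transparent.
So B is grammatical.

B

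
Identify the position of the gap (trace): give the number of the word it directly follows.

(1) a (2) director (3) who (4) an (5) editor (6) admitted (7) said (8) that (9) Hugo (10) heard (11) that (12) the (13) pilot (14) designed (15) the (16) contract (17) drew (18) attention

The displaced element is "a director" (word 2).
It is linked across 1 clause boundary (Ø).
It functions as the subject of "said", so the gap sits immediately after word 6 ("admitted").
Base order: An editor admitted that a director said that Hugo heard that the pilot designed the contract.

6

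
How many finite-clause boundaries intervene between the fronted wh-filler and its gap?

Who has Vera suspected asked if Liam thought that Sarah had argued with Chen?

1

"who" is extracted from the subject of "asked".
Boundaries crossed, outermost first: [Ø] — 1 in total.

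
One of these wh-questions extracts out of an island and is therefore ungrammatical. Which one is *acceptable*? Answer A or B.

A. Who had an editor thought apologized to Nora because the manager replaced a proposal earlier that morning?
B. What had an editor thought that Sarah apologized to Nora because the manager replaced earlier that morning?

A

In B, the wh-phrase is extracted from inside an adjunct island (introduced by "because"), which blocks movement.
In A, the extraction path crosses only that-complement boundaries, which are transparent.
So A is grammatical.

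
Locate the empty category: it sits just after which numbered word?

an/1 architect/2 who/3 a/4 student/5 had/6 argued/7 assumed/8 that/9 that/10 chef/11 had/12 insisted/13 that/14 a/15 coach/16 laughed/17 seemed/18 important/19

The displaced element is "an architect" (word 2).
It is linked across 1 clause boundary (Ø).
It functions as the subject of "assumed", so the gap sits immediately after word 7 ("argued").
Base order: A student had argued that an architect assumed that that chef had insisted that a coach laughed.

7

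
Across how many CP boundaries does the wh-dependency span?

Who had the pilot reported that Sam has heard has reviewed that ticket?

"who" is extracted from the subject of "reviewed".
Boundaries crossed, outermost first: [that], [Ø] — 2 in total.

2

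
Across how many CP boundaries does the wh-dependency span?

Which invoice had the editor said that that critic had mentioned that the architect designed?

2

"which invoice" is extracted from the object of "designed".
Boundaries crossed, outermost first: [that], [that] — 2 in total.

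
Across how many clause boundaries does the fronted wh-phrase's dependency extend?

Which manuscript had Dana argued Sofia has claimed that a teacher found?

2

"which manuscript" is extracted from the object of "found".
Boundaries crossed, outermost first: [Ø], [that] — 2 in total.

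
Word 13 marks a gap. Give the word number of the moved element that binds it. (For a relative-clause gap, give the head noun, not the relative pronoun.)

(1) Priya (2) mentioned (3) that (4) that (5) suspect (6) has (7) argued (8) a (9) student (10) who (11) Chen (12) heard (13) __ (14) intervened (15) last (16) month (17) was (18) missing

The gap at 13 is the subject of "intervened", inside a relative clause.
The relative pronoun is "who" (word 10); it is bound by the head noun immediately before it.
Its filler is the head noun "student", at word 9.

9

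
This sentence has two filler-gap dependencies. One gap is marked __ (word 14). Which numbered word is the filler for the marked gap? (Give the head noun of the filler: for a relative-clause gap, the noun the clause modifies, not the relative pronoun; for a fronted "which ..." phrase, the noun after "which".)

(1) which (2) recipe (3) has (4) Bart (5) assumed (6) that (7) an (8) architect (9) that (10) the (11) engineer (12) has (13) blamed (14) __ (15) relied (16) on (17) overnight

The marked gap is inside the relative clause, the direct object of "blamed".
Its filler is the head noun "architect" (via "that"), at word 8.
(The other dependency links word 2 to a gap after word 16.)

8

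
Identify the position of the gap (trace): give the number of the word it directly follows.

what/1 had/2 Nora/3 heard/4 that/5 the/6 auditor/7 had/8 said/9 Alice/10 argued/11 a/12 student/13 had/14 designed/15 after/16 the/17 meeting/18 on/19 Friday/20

15

The displaced element is "what" (word 1).
It is linked across 3 clause boundaries (that → Ø → Ø).
It functions as the direct object of "designed", so the gap sits immediately after word 15 ("designed").
Base order: Nora had heard that the auditor had said Alice argued a student had designed what after the meeting on Friday.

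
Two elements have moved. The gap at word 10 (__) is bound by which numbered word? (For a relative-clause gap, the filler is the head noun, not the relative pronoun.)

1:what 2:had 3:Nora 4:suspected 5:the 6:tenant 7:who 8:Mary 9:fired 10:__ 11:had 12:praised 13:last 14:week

6

The marked gap is inside the relative clause, the direct object of "fired".
Its filler is the head noun "tenant" (via "who"), at word 6.
(The other dependency links word 1 to a gap after word 12.)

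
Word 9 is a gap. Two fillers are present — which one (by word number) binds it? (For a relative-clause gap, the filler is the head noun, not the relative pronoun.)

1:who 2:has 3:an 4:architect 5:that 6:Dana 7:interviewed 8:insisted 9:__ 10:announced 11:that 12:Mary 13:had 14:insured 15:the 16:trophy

1

The marked gap is the subject of "announced".
Its filler is the fronted wh-phrase "who", at word 1.
(The other dependency links word 4 to a gap after word 7.)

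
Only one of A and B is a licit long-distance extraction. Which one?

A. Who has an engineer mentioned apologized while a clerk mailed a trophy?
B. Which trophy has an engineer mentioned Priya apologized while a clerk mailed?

A

In B, the wh-phrase is extracted from inside an adjunct island (introduced by "while"), which blocks movement.
In A, the extraction path crosses only that-complement boundaries, which are transparent.
So A is grammatical.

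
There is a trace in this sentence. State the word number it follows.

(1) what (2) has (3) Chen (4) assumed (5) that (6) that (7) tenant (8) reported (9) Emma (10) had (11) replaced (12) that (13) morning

The displaced element is "what" (word 1).
It is linked across 2 clause boundaries (that → Ø).
It functions as the direct object of "replaced", so the gap sits immediately after word 11 ("replaced").
Base order: Chen has assumed that that tenant reported Emma had replaced what that morning.

11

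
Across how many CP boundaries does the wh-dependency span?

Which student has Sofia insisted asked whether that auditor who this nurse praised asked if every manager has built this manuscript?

"which student" is extracted from the subject of "asked".
Boundaries crossed, outermost first: [Ø] — 1 in total.

1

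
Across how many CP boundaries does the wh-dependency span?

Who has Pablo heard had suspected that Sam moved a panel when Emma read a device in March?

1

"who" is extracted from the subject of "suspected".
Boundaries crossed, outermost first: [Ø] — 1 in total.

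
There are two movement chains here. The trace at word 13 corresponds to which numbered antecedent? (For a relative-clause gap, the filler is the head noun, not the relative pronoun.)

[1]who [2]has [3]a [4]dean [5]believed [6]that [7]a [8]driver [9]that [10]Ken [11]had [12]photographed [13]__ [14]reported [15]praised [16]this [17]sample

The marked gap is inside the relative clause, the direct object of "photographed".
Its filler is the head noun "driver" (via "that"), at word 8.
(The other dependency links word 1 to a gap after word 14.)

8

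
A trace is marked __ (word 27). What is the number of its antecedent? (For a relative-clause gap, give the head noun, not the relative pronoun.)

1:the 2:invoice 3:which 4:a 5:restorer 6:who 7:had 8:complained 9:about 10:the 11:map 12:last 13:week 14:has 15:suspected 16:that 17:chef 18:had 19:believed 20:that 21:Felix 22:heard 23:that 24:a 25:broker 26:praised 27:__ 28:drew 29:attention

The gap at 27 is the object of "praised", inside a relative clause.
The relative pronoun is "which" (word 3); it is bound by the head noun immediately before it.
Its filler is the head noun "invoice", at word 2.

2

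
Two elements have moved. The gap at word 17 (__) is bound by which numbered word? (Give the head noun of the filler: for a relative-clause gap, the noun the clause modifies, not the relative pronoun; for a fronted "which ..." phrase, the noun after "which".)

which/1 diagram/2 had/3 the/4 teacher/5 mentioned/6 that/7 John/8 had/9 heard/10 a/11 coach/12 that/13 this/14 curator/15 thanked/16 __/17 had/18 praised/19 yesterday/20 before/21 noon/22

12

The marked gap is inside the relative clause, the direct object of "thanked".
Its filler is the head noun "coach" (via "that"), at word 12.
(The other dependency links word 2 to a gap after word 19.)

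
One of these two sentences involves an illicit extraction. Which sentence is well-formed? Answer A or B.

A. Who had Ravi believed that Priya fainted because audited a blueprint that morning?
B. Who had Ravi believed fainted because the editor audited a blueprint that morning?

B

In A, the wh-phrase is extracted from inside an adjunct island (introduced by "because"), which blocks movement.
In B, the extraction path crosses only that-complement boundaries, which are transparent.
So B is grammatical.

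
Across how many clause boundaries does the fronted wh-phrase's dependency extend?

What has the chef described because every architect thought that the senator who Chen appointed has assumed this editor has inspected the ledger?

0

"what" originates inside the matrix clause — no clause boundary is crossed.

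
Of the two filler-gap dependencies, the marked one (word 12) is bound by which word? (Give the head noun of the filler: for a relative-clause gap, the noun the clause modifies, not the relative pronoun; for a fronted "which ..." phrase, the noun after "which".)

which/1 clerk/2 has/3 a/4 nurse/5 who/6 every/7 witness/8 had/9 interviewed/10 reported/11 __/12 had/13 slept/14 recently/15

The marked gap is the subject of "slept".
Its filler is the fronted wh-phrase "which clerk", at word 2.
(The other dependency links word 5 to a gap after word 10.)

2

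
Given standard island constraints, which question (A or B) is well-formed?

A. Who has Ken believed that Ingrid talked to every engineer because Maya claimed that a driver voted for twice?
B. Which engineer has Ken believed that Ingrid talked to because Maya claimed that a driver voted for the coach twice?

In A, the wh-phrase is extracted from inside an adjunct island (introduced by "because"), which blocks movement.
In B, the extraction path crosses only that-complement boundaries, which are transparent.
So B is grammatical.

B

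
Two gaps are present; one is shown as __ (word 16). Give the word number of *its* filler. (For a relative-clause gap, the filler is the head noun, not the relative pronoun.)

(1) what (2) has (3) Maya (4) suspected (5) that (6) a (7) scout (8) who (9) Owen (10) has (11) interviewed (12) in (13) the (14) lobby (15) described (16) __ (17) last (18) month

1

The marked gap is the direct object of "described".
Its filler is the fronted wh-phrase "what", at word 1.
(The other dependency links word 7 to a gap after word 11.)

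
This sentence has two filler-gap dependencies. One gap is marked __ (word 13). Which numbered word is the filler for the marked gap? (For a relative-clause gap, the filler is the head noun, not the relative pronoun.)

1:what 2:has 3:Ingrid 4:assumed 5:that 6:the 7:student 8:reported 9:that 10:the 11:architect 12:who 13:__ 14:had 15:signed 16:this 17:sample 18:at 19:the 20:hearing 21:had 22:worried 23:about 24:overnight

11

The marked gap is inside the relative clause, the subject of "signed".
Its filler is the head noun "architect" (via "who"), at word 11.
(The other dependency links word 1 to a gap after word 23.)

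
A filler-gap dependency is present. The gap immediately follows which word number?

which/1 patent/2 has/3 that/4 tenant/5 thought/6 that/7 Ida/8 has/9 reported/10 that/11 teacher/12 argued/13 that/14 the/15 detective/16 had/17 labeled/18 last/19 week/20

18

The displaced element is "which patent" (word 2).
It is linked across 3 clause boundaries (that → Ø → that).
It functions as the direct object of "labeled", so the gap sits immediately after word 18 ("labeled").
Base order: That tenant has thought that Ida has reported that teacher argued that the detective had labeled which patent last week.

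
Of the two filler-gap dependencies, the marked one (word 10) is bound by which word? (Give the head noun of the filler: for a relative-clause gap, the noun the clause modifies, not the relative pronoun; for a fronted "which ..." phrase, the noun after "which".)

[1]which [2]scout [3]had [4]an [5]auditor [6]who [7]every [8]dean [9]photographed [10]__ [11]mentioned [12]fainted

The marked gap is inside the relative clause, the direct object of "photographed".
Its filler is the head noun "auditor" (via "who"), at word 5.
(The other dependency links word 2 to a gap after word 11.)

5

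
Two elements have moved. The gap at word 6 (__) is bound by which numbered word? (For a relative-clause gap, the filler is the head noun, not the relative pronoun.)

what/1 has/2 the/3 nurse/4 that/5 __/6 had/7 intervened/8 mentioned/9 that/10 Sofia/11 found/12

4

The marked gap is inside the relative clause, the subject of "intervened".
Its filler is the head noun "nurse" (via "that"), at word 4.
(The other dependency links word 1 to a gap after word 12.)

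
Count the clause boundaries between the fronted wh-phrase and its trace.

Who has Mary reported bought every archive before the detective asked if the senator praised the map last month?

"who" is extracted from the subject of "bought".
Boundaries crossed, outermost first: [Ø] — 1 in total.

1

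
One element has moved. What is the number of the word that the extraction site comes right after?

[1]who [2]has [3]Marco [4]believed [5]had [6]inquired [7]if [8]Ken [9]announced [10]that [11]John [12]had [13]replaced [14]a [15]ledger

4

The displaced element is "who" (word 1).
It is linked across 1 clause boundary (Ø).
It functions as the subject of "inquired", so the gap sits immediately after word 4 ("believed").
Base order: Marco has believed who had inquired if Ken announced that John had replaced a ledger.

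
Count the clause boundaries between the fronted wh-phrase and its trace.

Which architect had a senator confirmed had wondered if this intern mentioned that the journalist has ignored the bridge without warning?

"which architect" is extracted from the subject of "wondered".
Boundaries crossed, outermost first: [Ø] — 1 in total.

1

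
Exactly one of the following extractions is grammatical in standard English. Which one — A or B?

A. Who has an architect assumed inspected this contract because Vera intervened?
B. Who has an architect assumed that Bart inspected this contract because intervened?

In B, the wh-phrase is extracted from inside an adjunct island (introduced by "because"), which blocks movement.
In A, the extraction path crosses only that-complement boundaries, which are transparent.
So A is grammatical.

A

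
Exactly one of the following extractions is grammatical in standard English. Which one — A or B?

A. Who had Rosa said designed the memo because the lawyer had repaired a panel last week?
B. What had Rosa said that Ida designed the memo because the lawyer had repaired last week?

In B, the wh-phrase is extracted from inside an adjunct island (introduced by "because"), which blocks movement.
In A, the extraction path crosses only that-complement boundaries, which are transparent.
So A is grammatical.

A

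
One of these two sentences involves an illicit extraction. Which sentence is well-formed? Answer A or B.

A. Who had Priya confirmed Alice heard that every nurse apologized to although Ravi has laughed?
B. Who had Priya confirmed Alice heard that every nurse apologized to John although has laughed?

A

In B, the wh-phrase is extracted from inside an adjunct island (introduced by "although"), which blocks movement.
In A, the extraction path crosses only that-complement boundaries, which are transparent.
So A is grammatical.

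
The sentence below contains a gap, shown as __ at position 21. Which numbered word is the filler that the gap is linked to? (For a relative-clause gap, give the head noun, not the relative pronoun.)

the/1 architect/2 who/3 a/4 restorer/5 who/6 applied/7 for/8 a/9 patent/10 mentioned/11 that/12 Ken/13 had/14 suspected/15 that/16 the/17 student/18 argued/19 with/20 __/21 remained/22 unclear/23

2

The gap at 21 is the prepositional object of "argued", inside a relative clause.
The relative pronoun is "who" (word 3); it is bound by the head noun immediately before it.
Its filler is the head noun "architect", at word 2.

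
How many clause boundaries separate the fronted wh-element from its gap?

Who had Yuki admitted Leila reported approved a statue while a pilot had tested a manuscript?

"who" is extracted from the subject of "approved".
Boundaries crossed, outermost first: [Ø], [Ø] — 2 in total.

2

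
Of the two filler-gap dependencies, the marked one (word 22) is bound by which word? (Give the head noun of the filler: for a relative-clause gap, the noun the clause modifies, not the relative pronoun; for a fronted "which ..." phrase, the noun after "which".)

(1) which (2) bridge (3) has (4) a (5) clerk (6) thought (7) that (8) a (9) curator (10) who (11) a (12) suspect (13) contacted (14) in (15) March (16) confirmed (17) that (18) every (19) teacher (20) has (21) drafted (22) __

2

The marked gap is the direct object of "drafted".
Its filler is the fronted wh-phrase "which bridge", at word 2.
(The other dependency links word 9 to a gap after word 13.)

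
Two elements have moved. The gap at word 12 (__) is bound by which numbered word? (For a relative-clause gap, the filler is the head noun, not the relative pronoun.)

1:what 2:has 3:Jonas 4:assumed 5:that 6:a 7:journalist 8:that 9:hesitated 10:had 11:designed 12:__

The marked gap is the direct object of "designed".
Its filler is the fronted wh-phrase "what", at word 1.
(The other dependency links word 7 to a gap after word 8.)

1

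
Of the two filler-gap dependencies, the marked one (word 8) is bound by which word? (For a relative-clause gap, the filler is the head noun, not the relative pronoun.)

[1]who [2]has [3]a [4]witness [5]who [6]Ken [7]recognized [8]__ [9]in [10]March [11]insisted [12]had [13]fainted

4

The marked gap is inside the relative clause, the direct object of "recognized".
Its filler is the head noun "witness" (via "who"), at word 4.
(The other dependency links word 1 to a gap after word 11.)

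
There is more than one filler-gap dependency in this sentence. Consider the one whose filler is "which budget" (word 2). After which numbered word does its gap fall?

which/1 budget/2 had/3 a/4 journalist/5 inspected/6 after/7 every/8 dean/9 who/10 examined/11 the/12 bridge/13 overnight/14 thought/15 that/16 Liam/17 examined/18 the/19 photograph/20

6

The displaced element is "which budget" (word 2).
It functions as the direct object of "inspected", so the gap sits immediately after word 6 ("inspected").
Base order: A journalist had inspected which budget after every dean who examined the bridge overnight thought that Liam examined the photograph.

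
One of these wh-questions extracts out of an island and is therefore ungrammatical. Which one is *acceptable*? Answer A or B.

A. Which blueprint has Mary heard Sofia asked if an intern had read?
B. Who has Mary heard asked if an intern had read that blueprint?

B

In A, the wh-phrase is extracted from inside a wh-island (introduced by "if"), which blocks movement.
In B, the extraction path crosses only that-complement boundaries, which are transparent.
So B is grammatical.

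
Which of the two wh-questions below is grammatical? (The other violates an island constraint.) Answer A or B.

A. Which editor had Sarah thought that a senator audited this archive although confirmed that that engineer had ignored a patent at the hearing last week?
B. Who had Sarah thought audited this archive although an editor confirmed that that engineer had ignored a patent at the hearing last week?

In A, the wh-phrase is extracted from inside an adjunct island (introduced by "although"), which blocks movement.
In B, the extraction path crosses only that-complement boundaries, which are transparent.
So B is grammatical.

B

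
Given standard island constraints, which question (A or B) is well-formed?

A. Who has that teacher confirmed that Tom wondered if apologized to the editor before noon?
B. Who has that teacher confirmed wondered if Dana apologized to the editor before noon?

B

In A, the wh-phrase is extracted from inside a wh-island (introduced by "if"), which blocks movement.
In B, the extraction path crosses only that-complement boundaries, which are transparent.
So B is grammatical.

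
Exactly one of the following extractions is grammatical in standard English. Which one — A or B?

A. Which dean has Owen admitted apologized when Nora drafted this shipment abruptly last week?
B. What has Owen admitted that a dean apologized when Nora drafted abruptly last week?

A

In B, the wh-phrase is extracted from inside an adjunct island (introduced by "when"), which blocks movement.
In A, the extraction path crosses only that-complement boundaries, which are transparent.
So A is grammatical.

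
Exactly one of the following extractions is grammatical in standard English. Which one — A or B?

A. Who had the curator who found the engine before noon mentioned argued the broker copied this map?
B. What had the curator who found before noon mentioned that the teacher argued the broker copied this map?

A

In B, the wh-phrase is extracted from inside a complex-NP island (relative clause) (introduced by "who"), which blocks movement.
In A, the extraction path crosses only that-complement boundaries, which are transparent.
So A is grammatical.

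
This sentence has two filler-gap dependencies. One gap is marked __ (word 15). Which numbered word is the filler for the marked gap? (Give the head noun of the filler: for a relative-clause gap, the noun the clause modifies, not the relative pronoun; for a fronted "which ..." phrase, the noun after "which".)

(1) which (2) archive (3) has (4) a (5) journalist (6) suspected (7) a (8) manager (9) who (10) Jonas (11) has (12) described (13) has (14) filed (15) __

2

The marked gap is the direct object of "filed".
Its filler is the fronted wh-phrase "which archive", at word 2.
(The other dependency links word 8 to a gap after word 12.)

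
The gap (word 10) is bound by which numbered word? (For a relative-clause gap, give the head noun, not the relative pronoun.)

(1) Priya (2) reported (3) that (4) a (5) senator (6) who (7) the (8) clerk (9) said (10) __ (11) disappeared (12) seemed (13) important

5

The gap at 10 is the subject of "disappeared", inside a relative clause.
The relative pronoun is "who" (word 6); it is bound by the head noun immediately before it.
Its filler is the head noun "senator", at word 5.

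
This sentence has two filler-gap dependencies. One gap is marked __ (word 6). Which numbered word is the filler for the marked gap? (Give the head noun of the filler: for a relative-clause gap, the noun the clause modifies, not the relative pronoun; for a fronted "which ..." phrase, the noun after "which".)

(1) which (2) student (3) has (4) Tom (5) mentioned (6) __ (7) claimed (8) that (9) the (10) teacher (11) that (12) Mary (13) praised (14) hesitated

2

The marked gap is the subject of "claimed".
Its filler is the fronted wh-phrase "which student", at word 2.
(The other dependency links word 10 to a gap after word 13.)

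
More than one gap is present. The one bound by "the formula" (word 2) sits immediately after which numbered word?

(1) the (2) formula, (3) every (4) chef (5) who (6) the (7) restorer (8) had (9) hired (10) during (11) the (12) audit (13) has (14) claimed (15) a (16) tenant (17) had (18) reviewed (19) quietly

The displaced element is "the formula" (word 2).
It is linked across 1 clause boundary (Ø).
It functions as the direct object of "reviewed", so the gap sits immediately after word 18 ("reviewed").
Base order: Every chef who the restorer had hired during the audit has claimed a tenant had reviewed the formula quietly.

18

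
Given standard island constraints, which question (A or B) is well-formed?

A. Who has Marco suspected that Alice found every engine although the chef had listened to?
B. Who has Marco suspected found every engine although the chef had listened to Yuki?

In A, the wh-phrase is extracted from inside an adjunct island (introduced by "although"), which blocks movement.
In B, the extraction path crosses only that-complement boundaries, which are transparent.
So B is grammatical.

B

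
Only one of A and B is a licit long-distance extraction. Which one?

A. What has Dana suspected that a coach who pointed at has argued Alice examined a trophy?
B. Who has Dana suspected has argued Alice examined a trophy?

B

In A, the wh-phrase is extracted from inside a complex-NP island (relative clause) (introduced by "who"), which blocks movement.
In B, the extraction path crosses only that-complement boundaries, which are transparent.
So B is grammatical.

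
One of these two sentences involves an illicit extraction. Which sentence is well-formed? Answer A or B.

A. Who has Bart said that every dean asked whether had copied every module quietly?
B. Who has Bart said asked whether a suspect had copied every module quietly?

B

In A, the wh-phrase is extracted from inside a wh-island (introduced by "whether"), which blocks movement.
In B, the extraction path crosses only that-complement boundaries, which are transparent.
So B is grammatical.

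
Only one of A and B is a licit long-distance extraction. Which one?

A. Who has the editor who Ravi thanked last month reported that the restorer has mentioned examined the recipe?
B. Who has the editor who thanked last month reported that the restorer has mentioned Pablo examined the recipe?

A

In B, the wh-phrase is extracted from inside a complex-NP island (relative clause) (introduced by "who"), which blocks movement.
In A, the extraction path crosses only that-complement boundaries, which are transparent.
So A is grammatical.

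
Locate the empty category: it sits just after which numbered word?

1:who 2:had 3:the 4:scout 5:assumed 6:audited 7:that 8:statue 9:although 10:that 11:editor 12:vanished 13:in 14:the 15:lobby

The displaced element is "who" (word 1).
It is linked across 1 clause boundary (Ø).
It functions as the subject of "audited", so the gap sits immediately after word 5 ("assumed").
Base order: The scout had assumed that who audited that statue although that editor vanished in the lobby.

5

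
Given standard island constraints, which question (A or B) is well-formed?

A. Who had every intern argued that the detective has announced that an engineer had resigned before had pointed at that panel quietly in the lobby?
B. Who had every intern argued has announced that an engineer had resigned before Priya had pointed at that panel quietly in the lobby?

B

In A, the wh-phrase is extracted from inside an adjunct island (introduced by "before"), which blocks movement.
In B, the extraction path crosses only that-complement boundaries, which are transparent.
So B is grammatical.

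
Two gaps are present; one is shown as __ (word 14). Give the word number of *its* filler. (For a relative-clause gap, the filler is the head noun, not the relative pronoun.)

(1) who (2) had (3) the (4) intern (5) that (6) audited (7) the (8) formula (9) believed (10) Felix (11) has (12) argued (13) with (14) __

The marked gap is the object of the preposition "with" of "argued".
Its filler is the fronted wh-phrase "who", at word 1.
(The other dependency links word 4 to a gap after word 5.)

1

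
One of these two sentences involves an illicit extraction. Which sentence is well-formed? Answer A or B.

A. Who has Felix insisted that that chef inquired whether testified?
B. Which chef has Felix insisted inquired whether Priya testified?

In A, the wh-phrase is extracted from inside a wh-island (introduced by "whether"), which blocks movement.
In B, the extraction path crosses only that-complement boundaries, which are transparent.
So B is grammatical.

B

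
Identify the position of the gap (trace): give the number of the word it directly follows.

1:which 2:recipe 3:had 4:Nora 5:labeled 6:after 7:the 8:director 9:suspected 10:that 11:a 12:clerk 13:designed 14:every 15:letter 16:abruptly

5

The displaced element is "which recipe" (word 2).
It functions as the direct object of "labeled", so the gap sits immediately after word 5 ("labeled").
Base order: Nora had labeled which recipe after the director suspected that a clerk designed every letter abruptly.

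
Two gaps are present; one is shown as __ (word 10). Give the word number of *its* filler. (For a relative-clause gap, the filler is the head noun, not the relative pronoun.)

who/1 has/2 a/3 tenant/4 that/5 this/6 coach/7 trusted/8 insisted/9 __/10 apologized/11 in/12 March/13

1

The marked gap is the subject of "apologized".
Its filler is the fronted wh-phrase "who", at word 1.
(The other dependency links word 4 to a gap after word 8.)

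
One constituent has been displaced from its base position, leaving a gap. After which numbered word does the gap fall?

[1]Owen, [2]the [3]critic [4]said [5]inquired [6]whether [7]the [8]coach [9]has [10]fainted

4

The displaced element is "Owen" (word 1).
It is linked across 1 clause boundary (Ø).
It functions as the subject of "inquired", so the gap sits immediately after word 4 ("said").
Base order: The critic said Owen inquired whether the coach has fainted.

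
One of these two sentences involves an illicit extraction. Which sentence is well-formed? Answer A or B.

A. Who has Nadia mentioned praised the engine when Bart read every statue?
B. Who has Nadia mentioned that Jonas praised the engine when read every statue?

In B, the wh-phrase is extracted from inside an adjunct island (introduced by "when"), which blocks movement.
In A, the extraction path crosses only that-complement boundaries, which are transparent.
So A is grammatical.

A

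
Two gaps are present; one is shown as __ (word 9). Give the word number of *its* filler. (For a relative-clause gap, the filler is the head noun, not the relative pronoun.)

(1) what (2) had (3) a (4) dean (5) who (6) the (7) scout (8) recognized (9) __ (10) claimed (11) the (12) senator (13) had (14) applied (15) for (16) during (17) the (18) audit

The marked gap is inside the relative clause, the direct object of "recognized".
Its filler is the head noun "dean" (via "who"), at word 4.
(The other dependency links word 1 to a gap after word 15.)

4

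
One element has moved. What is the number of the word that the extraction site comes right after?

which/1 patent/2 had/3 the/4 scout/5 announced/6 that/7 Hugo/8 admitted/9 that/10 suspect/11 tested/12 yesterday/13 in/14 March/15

The displaced element is "which patent" (word 2).
It is linked across 2 clause boundaries (that → Ø).
It functions as the direct object of "tested", so the gap sits immediately after word 12 ("tested").
Base order: The scout had announced that Hugo admitted that suspect tested which patent yesterday in March.

12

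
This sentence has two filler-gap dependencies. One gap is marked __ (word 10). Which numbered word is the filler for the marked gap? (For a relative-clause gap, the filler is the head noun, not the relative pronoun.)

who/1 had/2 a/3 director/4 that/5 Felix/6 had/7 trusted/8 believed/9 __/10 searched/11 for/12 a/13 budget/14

The marked gap is the subject of "searched".
Its filler is the fronted wh-phrase "who", at word 1.
(The other dependency links word 4 to a gap after word 8.)

1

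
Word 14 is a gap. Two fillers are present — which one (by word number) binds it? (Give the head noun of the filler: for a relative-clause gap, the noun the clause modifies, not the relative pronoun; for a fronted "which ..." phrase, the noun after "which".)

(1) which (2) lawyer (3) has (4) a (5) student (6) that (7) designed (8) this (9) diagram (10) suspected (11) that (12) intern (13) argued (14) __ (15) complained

2

The marked gap is the subject of "complained".
Its filler is the fronted wh-phrase "which lawyer", at word 2.
(The other dependency links word 5 to a gap after word 6.)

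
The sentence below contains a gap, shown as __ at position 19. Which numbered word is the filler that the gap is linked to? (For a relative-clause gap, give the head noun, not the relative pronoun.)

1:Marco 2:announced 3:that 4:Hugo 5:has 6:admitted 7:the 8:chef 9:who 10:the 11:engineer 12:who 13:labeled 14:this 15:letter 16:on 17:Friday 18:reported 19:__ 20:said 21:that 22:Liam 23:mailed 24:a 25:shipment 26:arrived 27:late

The gap at 19 is the subject of "said", inside a relative clause.
The relative pronoun is "who" (word 9); it is bound by the head noun immediately before it.
Its filler is the head noun "chef", at word 8.

8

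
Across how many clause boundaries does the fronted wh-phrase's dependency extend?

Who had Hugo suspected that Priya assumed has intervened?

2

"who" is extracted from the subject of "intervened".
Boundaries crossed, outermost first: [that], [Ø] — 2 in total.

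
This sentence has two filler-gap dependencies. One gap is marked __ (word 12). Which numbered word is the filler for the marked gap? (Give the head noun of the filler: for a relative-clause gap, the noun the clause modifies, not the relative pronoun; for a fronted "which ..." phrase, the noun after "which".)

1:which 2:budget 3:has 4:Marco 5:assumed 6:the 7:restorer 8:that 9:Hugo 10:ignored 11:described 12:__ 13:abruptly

2

The marked gap is the direct object of "described".
Its filler is the fronted wh-phrase "which budget", at word 2.
(The other dependency links word 7 to a gap after word 10.)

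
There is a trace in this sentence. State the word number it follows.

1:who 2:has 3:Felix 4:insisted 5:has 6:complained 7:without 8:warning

The displaced element is "who" (word 1).
It is linked across 1 clause boundary (Ø).
It functions as the subject of "complained", so the gap sits immediately after word 4 ("insisted").
Base order: Felix has insisted who has complained without warning.

4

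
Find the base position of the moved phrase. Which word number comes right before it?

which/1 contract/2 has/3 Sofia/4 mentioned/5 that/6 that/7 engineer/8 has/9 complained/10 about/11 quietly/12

The displaced element is "which contract" (word 2).
It is linked across 1 clause boundary (that).
It functions as the object of the preposition "about" of "complained", so the gap sits immediately after word 11 ("about").
Base order: Sofia has mentioned that that engineer has complained about which contract quietly.

11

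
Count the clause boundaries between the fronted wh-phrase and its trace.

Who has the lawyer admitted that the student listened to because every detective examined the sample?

1

"who" is extracted from the PP object of "listened".
Boundaries crossed, outermost first: [that] — 1 in total.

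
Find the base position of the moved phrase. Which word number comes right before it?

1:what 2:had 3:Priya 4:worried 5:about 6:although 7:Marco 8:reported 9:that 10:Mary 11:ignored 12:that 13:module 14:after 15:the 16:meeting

5

The displaced element is "what" (word 1).
It functions as the object of the preposition "about" of "worried", so the gap sits immediately after word 5 ("about").
Base order: Priya had worried about what although Marco reported that Mary ignored that module after the meeting.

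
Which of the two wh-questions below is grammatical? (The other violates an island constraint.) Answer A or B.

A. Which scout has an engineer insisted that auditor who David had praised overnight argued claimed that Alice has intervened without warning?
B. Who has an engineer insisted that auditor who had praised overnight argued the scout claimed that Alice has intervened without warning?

A

In B, the wh-phrase is extracted from inside a complex-NP island (relative clause) (introduced by "who"), which blocks movement.
In A, the extraction path crosses only that-complement boundaries, which are transparent.
So A is grammatical.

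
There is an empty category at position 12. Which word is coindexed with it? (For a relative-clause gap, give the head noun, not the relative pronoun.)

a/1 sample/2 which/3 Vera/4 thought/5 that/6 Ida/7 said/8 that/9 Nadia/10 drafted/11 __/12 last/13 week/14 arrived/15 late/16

The gap at 12 is the object of "drafted", inside a relative clause.
The relative pronoun is "which" (word 3); it is bound by the head noun immediately before it.
Its filler is the head noun "sample", at word 2.

2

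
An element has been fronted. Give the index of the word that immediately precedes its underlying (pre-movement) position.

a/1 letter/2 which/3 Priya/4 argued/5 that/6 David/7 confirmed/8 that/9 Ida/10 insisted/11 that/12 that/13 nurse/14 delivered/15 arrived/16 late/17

15

The displaced element is "a letter" (word 2).
It is linked across 3 clause boundaries (that → that → that).
It functions as the direct object of "delivered", so the gap sits immediately after word 15 ("delivered").
Base order: Priya argued that David confirmed that Ida insisted that that nurse delivered a letter.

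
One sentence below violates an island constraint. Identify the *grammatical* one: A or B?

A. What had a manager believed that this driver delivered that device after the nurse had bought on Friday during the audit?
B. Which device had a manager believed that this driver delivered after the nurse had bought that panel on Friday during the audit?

In A, the wh-phrase is extracted from inside an adjunct island (introduced by "after"), which blocks movement.
In B, the extraction path crosses only that-complement boundaries, which are transparent.
So B is grammatical.

B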